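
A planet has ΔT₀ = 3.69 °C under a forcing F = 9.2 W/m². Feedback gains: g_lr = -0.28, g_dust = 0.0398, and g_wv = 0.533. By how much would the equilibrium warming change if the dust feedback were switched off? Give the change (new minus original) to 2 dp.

Original: g = 0.2928, ΔT = 3.69/(1−0.2928) = 5.2178 °C.
Without dust: g' = 0.253, ΔT' = 3.69/(1−0.253) = 4.9398 °C.
Change = 4.9398 − 5.2178 = -0.28 °C.

-0.28 °C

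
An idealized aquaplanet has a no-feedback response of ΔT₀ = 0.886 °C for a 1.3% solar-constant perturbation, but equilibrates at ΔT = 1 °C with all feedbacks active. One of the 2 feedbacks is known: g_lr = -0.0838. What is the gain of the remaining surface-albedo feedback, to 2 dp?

0.20

Amplification A = ΔT/ΔT₀ = 1/0.886 = 1.129.
Total gain g = 1 − 1/A = 1 − 1/1.129 = 0.1143.
The known gain is -0.0838.
g_alb = 0.1143 + 0.0838 = 0.20.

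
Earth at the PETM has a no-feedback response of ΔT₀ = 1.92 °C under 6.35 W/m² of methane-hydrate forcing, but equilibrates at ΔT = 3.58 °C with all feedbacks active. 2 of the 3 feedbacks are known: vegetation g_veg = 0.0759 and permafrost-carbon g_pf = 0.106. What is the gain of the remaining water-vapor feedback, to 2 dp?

Amplification A = ΔT/ΔT₀ = 3.58/1.92 = 1.865.
Total gain g = 1 − 1/A = 1 − 1/1.865 = 0.4638.
Known gains sum to 0.0759 + 0.106 = 0.1819.
g_wv = 0.4638 − 0.1819 = 0.28.

0.28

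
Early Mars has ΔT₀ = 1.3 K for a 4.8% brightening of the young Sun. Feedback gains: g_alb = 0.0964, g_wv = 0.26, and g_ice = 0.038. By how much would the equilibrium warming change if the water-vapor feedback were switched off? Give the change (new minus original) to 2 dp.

Original: g = 0.3944, ΔT = 1.3/(1−0.3944) = 2.1466 K.
Without water-vapor: g' = 0.1344, ΔT' = 1.3/(1−0.1344) = 1.5018 K.
Change = 1.5018 − 2.1466 = -0.64 K.

-0.64 K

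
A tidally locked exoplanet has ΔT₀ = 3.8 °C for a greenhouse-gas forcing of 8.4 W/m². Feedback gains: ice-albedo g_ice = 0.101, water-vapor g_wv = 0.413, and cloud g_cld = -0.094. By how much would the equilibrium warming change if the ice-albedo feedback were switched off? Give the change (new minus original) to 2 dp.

-0.97 °C

Original: g = 0.42, ΔT = 3.8/(1−0.42) = 6.5517 °C.
Without ice-albedo: g' = 0.319, ΔT' = 3.8/(1−0.319) = 5.5800 °C.
Change = 5.5800 − 6.5517 = -0.97 °C.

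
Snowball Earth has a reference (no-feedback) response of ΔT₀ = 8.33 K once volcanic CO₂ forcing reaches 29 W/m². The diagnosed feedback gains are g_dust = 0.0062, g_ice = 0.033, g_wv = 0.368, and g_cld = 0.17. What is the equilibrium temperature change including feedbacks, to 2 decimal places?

19.70 K

Total gain g = 0.0062 + 0.033 + 0.368 + 0.17 = 0.5772.
Amplification A = 1/(1 − 0.5772) = 2.365.
ΔT = 8.33 × 2.365 = 19.70 K.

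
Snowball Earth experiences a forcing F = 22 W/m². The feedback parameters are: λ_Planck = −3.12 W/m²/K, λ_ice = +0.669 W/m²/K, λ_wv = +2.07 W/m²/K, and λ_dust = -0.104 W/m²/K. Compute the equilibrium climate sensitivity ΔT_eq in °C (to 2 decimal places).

Net feedback parameter λ = (−3.12) + (+0.669) + (+2.07) + (-0.104) = -0.485 W/m²/K.
ΔT = −F/λ = −22/(-0.485) = 45.36 °C.

45.36 °C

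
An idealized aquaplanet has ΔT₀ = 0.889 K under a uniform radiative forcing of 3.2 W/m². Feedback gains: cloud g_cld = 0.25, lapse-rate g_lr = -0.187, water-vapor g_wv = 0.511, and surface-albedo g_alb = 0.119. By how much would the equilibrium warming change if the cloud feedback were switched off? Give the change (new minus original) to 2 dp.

-1.30 K

Original: g = 0.693, ΔT = 0.889/(1−0.693) = 2.8958 K.
Without cloud: g' = 0.443, ΔT' = 0.889/(1−0.443) = 1.5961 K.
Change = 1.5961 − 2.8958 = -1.30 K.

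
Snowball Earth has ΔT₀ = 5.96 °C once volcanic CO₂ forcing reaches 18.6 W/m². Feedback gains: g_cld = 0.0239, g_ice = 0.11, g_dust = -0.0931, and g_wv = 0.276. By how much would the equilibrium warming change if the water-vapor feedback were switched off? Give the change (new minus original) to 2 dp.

Original: g = 0.3168, ΔT = 5.96/(1−0.3168) = 8.7237 °C.
Without water-vapor: g' = 0.0408, ΔT' = 5.96/(1−0.0408) = 6.2135 °C.
Change = 6.2135 − 8.7237 = -2.51 °C.

-2.51 °C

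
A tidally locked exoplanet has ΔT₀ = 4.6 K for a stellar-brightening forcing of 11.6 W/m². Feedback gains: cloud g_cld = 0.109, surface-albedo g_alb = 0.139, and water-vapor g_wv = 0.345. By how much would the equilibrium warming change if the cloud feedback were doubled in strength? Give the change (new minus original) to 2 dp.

4.13 K

Original: g = 0.593, ΔT = 4.6/(1−0.593) = 11.3022 K.
With doubled cloud: g' = 0.702, ΔT' = 4.6/(1−0.702) = 15.4362 K.
Change = 15.4362 − 11.3022 = 4.13 K.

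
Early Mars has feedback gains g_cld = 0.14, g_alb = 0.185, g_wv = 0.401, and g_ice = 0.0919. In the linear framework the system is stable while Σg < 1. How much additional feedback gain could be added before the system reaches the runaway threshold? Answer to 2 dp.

0.18

Current total gain = 0.14 + 0.185 + 0.401 + 0.0919 = 0.8179.
Margin to runaway = 1 − 0.8179 = 0.18.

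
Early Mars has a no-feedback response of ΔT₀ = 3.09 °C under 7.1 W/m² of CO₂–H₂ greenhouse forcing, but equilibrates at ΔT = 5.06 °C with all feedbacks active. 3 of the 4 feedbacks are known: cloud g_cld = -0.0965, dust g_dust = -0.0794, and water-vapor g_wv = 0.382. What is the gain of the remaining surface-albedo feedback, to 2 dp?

Amplification A = ΔT/ΔT₀ = 5.06/3.09 = 1.638.
Total gain g = 1 − 1/A = 1 − 1/1.638 = 0.3895.
Known gains sum to -0.0965 − 0.0794 + 0.382 = 0.2061.
g_alb = 0.3895 − 0.2061 = 0.18.

0.18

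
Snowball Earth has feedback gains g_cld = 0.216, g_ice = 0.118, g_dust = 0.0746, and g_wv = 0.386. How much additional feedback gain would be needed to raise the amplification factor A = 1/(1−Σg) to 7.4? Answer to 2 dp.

0.07

Current total gain = 0.7946.
Target gain for A = 7.4: g* = 1 − 1/7.4 = 0.8649.
Additional gain needed = 0.8649 − 0.7946 = 0.07.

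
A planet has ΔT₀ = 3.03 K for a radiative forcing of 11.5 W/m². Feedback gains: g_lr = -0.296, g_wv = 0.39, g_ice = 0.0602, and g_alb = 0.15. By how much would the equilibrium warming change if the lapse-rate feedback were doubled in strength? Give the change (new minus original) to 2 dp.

Original: g = 0.3042, ΔT = 3.03/(1−0.3042) = 4.3547 K.
With doubled lapse-rate: g' = 0.0082, ΔT' = 3.03/(1−0.0082) = 3.0551 K.
Change = 3.0551 − 4.3547 = -1.30 K.

-1.30 K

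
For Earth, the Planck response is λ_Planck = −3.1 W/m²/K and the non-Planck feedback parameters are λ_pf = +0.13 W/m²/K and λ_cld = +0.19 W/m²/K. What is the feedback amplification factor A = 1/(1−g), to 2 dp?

Convert to gains: g_pf = 0.13/3.1 = 0.04194; g_cld = 0.19/3.1 = 0.06129.
Total gain g = 0.10323.
A = 1/(1 − 0.10323) = 1.12.

1.12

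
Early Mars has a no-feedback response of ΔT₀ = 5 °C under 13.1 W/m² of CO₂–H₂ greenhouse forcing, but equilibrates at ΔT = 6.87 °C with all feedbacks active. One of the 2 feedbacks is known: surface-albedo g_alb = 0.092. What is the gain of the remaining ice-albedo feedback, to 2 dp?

Amplification A = ΔT/ΔT₀ = 6.87/5 = 1.374.
Total gain g = 1 − 1/A = 1 − 1/1.374 = 0.2722.
The known gain is 0.092.
g_ice = 0.2722 − 0.092 = 0.18.

0.18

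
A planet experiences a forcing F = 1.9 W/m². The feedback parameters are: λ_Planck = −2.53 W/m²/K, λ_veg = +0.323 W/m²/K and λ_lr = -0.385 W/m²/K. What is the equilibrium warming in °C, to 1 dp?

0.7 °C

Net feedback parameter λ = (−2.53) + (+0.323) + (-0.385) = -2.592 W/m²/K.
ΔT = −F/λ = −1.9/(-2.592) = 0.7 °C.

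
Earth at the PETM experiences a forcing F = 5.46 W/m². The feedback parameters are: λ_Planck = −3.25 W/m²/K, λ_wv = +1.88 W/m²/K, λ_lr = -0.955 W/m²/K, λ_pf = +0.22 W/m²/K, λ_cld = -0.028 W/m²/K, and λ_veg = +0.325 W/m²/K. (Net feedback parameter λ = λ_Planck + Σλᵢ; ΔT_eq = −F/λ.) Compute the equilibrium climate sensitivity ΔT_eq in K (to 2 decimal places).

3.02 K

Net feedback parameter λ = (−3.25) + (+1.88) + (-0.955) + (+0.22) + (-0.028) + (+0.325) = -1.808 W/m²/K.
ΔT = −F/λ = −5.46/(-1.808) = 3.02 K.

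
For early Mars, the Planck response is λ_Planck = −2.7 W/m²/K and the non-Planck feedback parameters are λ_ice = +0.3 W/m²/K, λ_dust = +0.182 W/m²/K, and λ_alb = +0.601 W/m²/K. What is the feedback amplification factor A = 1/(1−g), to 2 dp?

Convert to gains: g_ice = 0.3/2.7 = 0.1111; g_dust = 0.182/2.7 = 0.06741; g_alb = 0.601/2.7 = 0.2226.
Total gain g = 0.40111.
A = 1/(1 − 0.40111) = 1.67.

1.67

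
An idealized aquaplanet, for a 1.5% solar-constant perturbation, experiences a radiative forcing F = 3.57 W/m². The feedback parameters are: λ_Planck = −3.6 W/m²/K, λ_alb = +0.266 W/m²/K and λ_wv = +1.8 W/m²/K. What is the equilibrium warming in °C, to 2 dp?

2.33 °C

Net feedback parameter λ = (−3.6) + (+0.266) + (+1.8) = -1.534 W/m²/K.
ΔT = −F/λ = −3.57/(-1.534) = 2.33 °C.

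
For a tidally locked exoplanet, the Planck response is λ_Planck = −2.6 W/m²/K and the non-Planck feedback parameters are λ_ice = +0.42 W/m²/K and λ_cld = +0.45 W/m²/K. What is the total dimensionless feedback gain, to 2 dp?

Convert to gains: g_ice = 0.42/2.6 = 0.1615; g_cld = 0.45/2.6 = 0.1731.
Total gain g = 0.3346.

0.33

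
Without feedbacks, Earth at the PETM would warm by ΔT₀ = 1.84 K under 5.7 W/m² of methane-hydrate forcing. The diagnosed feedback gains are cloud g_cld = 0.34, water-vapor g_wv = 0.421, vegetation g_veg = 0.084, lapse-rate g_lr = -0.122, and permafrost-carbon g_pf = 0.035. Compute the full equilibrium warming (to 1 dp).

7.6 K

Total gain g = 0.34 + 0.421 + 0.084 − 0.122 + 0.035 = 0.758.
Amplification A = 1/(1 − 0.758) = 4.132.
ΔT = 1.84 × 4.132 = 7.6 K.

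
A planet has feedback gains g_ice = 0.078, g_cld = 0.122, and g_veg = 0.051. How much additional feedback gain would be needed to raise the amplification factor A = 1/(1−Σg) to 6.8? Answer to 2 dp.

0.60

Current total gain = 0.251.
Target gain for A = 6.8: g* = 1 − 1/6.8 = 0.8529.
Additional gain needed = 0.8529 − 0.251 = 0.60.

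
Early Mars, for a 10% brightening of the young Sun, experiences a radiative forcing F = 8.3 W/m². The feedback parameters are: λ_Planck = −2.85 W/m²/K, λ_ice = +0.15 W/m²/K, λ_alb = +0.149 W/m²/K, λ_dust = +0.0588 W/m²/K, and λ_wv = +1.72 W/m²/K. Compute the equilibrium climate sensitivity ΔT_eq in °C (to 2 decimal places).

Net feedback parameter λ = (−2.85) + (+0.15) + (+0.149) + (+0.0588) + (+1.72) = -0.7722 W/m²/K.
ΔT = −F/λ = −8.3/(-0.7722) = 10.75 °C.

10.75 °C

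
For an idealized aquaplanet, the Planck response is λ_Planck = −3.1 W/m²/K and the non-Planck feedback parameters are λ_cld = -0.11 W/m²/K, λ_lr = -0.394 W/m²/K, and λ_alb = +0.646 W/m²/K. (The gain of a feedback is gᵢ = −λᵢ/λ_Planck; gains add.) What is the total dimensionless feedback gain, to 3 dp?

Convert to gains: g_cld = -0.11/3.1 = -0.03548; g_lr = -0.394/3.1 = -0.1271; g_alb = 0.646/3.1 = 0.2084.
Total gain g = 0.04582.

0.046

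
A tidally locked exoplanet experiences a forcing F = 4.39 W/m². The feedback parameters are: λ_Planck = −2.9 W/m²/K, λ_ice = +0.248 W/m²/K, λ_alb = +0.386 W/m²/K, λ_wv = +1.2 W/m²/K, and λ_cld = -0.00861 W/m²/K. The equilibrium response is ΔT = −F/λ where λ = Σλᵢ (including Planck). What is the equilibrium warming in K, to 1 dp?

Net feedback parameter λ = (−2.9) + (+0.248) + (+0.386) + (+1.2) + (-0.00861) = -1.07461 W/m²/K.
ΔT = −F/λ = −4.39/(-1.07461) = 4.1 K.

4.1 K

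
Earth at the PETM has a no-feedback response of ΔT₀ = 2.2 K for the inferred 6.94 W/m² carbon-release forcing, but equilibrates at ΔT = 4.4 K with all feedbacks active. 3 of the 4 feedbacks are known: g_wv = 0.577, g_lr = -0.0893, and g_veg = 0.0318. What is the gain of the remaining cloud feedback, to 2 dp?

-0.02

Amplification A = ΔT/ΔT₀ = 4.4/2.2 = 2.
Total gain g = 1 − 1/A = 1 − 1/2 = 0.5.
Known gains sum to 0.577 − 0.0893 + 0.0318 = 0.5195.
g_cld = 0.5 − 0.5195 = -0.02.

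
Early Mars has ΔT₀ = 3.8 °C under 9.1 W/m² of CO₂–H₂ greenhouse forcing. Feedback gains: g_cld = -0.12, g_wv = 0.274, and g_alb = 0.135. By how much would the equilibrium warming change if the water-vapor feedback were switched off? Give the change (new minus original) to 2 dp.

Original: g = 0.289, ΔT = 3.8/(1−0.289) = 5.3446 °C.
Without water-vapor: g' = 0.015, ΔT' = 3.8/(1−0.015) = 3.8579 °C.
Change = 3.8579 − 5.3446 = -1.49 °C.

-1.49 °C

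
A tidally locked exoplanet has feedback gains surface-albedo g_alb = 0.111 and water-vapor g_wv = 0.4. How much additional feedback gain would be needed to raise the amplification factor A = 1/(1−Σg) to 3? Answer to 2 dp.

Current total gain = 0.511.
Target gain for A = 3: g* = 1 − 1/3 = 0.6667.
Additional gain needed = 0.6667 − 0.511 = 0.16.

0.16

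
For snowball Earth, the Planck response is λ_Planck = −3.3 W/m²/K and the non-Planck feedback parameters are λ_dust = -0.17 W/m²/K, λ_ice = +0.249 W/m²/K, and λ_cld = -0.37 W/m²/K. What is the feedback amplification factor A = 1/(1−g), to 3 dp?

Convert to gains: g_dust = -0.17/3.3 = -0.05152; g_ice = 0.249/3.3 = 0.07545; g_cld = -0.37/3.3 = -0.1121.
Total gain g = -0.08817.
A = 1/(1 + 0.08817) = 0.919.

0.919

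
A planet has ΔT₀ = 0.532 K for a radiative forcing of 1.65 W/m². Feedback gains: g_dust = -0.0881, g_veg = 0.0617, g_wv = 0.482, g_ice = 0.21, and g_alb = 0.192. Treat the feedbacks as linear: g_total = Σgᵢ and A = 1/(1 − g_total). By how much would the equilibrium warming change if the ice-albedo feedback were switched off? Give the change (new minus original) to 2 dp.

-2.23 K

Original: g = 0.8576, ΔT = 0.532/(1−0.8576) = 3.7360 K.
Without ice-albedo: g' = 0.6476, ΔT' = 0.532/(1−0.6476) = 1.5096 K.
Change = 1.5096 − 3.7360 = -2.23 K.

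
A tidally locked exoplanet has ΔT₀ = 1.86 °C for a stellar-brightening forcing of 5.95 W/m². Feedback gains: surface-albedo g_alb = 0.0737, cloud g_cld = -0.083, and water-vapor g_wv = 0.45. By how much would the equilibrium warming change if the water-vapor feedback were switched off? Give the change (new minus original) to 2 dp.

Original: g = 0.4407, ΔT = 1.86/(1−0.4407) = 3.3256 °C.
Without water-vapor: g' = -0.0093, ΔT' = 1.86/(1+0.0093) = 1.8429 °C.
Change = 1.8429 − 3.3256 = -1.48 °C.

-1.48 °C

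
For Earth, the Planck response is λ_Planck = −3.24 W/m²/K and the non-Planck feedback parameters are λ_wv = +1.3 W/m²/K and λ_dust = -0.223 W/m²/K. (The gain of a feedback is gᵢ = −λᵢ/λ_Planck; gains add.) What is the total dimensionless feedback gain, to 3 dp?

Convert to gains: g_wv = 1.3/3.24 = 0.4012; g_dust = -0.223/3.24 = -0.06883.
Total gain g = 0.33237.

0.332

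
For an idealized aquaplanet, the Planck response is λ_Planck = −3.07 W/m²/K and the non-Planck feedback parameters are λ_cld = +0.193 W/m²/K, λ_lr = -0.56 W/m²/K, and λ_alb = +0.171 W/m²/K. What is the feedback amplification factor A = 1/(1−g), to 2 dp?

0.94

Convert to gains: g_cld = 0.193/3.07 = 0.06287; g_lr = -0.56/3.07 = -0.1824; g_alb = 0.171/3.07 = 0.0557.
Total gain g = -0.06383.
A = 1/(1 + 0.06383) = 0.94.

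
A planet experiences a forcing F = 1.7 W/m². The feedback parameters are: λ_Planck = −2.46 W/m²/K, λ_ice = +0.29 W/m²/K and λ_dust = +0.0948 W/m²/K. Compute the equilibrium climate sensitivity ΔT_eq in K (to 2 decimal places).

Net feedback parameter λ = (−2.46) + (+0.29) + (+0.0948) = -2.0752 W/m²/K.
ΔT = −F/λ = −1.7/(-2.0752) = 0.82 K.

0.82 K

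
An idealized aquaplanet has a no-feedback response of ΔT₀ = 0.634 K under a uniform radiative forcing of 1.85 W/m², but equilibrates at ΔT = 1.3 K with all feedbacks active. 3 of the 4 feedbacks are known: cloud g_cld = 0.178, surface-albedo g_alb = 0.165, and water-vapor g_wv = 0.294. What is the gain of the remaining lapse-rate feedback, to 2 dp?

-0.12

Amplification A = ΔT/ΔT₀ = 1.3/0.634 = 2.05.
Total gain g = 1 − 1/A = 1 − 1/2.05 = 0.5122.
Known gains sum to 0.178 + 0.165 + 0.294 = 0.637.
g_lr = 0.5122 − 0.637 = -0.12.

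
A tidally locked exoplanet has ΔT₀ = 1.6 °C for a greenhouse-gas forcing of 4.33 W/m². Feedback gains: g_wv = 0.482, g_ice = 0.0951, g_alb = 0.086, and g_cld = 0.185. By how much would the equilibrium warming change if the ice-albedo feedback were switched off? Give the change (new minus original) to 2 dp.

-4.06 °C

Original: g = 0.8481, ΔT = 1.6/(1−0.8481) = 10.5332 °C.
Without ice-albedo: g' = 0.753, ΔT' = 1.6/(1−0.753) = 6.4777 °C.
Change = 6.4777 − 10.5332 = -4.06 °C.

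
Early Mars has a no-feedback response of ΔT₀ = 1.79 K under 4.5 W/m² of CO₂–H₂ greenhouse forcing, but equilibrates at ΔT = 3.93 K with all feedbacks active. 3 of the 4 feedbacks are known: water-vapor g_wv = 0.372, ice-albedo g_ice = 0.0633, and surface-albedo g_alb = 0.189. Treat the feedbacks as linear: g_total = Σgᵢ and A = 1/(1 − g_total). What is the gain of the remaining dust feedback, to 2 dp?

-0.08

Amplification A = ΔT/ΔT₀ = 3.93/1.79 = 2.196.
Total gain g = 1 − 1/A = 1 − 1/2.196 = 0.5446.
Known gains sum to 0.372 + 0.0633 + 0.189 = 0.6243.
g_dust = 0.5446 − 0.6243 = -0.08.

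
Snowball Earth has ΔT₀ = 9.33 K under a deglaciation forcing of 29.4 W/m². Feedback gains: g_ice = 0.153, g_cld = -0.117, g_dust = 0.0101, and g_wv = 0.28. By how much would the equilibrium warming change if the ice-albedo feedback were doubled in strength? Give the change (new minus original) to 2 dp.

4.07 K

Original: g = 0.3261, ΔT = 9.33/(1−0.3261) = 13.8448 K.
With doubled ice-albedo: g' = 0.4791, ΔT' = 9.33/(1−0.4791) = 17.9113 K.
Change = 17.9113 − 13.8448 = 4.07 K.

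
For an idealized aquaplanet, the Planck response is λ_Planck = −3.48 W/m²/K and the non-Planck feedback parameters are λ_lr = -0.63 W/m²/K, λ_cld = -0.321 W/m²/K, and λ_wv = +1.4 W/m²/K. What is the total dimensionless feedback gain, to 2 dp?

Convert to gains: g_lr = -0.63/3.48 = -0.181; g_cld = -0.321/3.48 = -0.09224; g_wv = 1.4/3.48 = 0.4023.
Total gain g = 0.12906.

0.13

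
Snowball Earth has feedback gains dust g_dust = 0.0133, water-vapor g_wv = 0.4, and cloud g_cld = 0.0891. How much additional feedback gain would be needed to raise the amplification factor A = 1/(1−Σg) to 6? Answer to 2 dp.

Current total gain = 0.5024.
Target gain for A = 6: g* = 1 − 1/6 = 0.8333.
Additional gain needed = 0.8333 − 0.5024 = 0.33.

0.33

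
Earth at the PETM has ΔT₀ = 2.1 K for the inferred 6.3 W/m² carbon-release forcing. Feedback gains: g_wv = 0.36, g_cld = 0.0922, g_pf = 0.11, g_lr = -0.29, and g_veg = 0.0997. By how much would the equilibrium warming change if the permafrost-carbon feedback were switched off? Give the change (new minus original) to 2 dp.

Original: g = 0.3719, ΔT = 2.1/(1−0.3719) = 3.3434 K.
Without permafrost-carbon: g' = 0.2619, ΔT' = 2.1/(1−0.2619) = 2.8451 K.
Change = 2.8451 − 3.3434 = -0.50 K.

-0.50 K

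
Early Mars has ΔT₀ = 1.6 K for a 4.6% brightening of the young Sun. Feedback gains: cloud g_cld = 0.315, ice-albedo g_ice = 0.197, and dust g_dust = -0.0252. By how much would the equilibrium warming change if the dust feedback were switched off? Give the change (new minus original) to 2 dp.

Original: g = 0.4868, ΔT = 1.6/(1−0.4868) = 3.1177 K.
Without dust: g' = 0.512, ΔT' = 1.6/(1−0.512) = 3.2787 K.
Change = 3.2787 − 3.1177 = 0.16 K.

0.16 K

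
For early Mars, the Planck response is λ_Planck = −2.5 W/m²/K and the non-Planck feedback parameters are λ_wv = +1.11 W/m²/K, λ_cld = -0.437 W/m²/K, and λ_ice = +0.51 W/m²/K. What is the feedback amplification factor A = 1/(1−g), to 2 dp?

1.90

Convert to gains: g_wv = 1.11/2.5 = 0.444; g_cld = -0.437/2.5 = -0.1748; g_ice = 0.51/2.5 = 0.204.
Total gain g = 0.4732.
A = 1/(1 − 0.4732) = 1.90.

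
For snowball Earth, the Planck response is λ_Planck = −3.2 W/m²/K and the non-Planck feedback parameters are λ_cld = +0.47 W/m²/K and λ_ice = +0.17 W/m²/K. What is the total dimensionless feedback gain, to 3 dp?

0.200

Convert to gains: g_cld = 0.47/3.2 = 0.1469; g_ice = 0.17/3.2 = 0.05312.
Total gain g = 0.20002.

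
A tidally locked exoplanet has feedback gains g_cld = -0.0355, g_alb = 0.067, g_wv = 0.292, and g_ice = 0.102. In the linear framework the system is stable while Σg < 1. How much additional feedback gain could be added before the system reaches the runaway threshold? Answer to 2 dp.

0.57

Current total gain = -0.0355 + 0.067 + 0.292 + 0.102 = 0.4255.
Margin to runaway = 1 − 0.4255 = 0.57.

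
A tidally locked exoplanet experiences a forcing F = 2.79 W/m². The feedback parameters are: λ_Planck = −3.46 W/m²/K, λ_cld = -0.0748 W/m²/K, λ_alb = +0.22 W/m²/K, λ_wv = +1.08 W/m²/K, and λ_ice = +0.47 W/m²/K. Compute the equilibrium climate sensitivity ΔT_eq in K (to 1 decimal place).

1.6 K

Net feedback parameter λ = (−3.46) + (-0.0748) + (+0.22) + (+1.08) + (+0.47) = -1.7648 W/m²/K.
ΔT = −F/λ = −2.79/(-1.7648) = 1.6 K.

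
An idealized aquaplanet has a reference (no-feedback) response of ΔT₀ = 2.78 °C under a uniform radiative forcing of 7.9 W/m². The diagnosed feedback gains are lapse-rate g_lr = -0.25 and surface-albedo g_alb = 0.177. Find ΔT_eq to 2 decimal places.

Total gain g = -0.25 + 0.177 = -0.073.
Amplification A = 1/(1 + 0.073) = 0.932.
ΔT = 2.78 × 0.932 = 2.59 °C.

2.59 °C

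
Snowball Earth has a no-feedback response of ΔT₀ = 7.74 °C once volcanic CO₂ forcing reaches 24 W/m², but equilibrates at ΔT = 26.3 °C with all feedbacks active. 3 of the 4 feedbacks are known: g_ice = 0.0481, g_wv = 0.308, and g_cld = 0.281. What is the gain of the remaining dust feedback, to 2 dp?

Amplification A = ΔT/ΔT₀ = 26.3/7.74 = 3.398.
Total gain g = 1 − 1/A = 1 − 1/3.398 = 0.7057.
Known gains sum to 0.0481 + 0.308 + 0.281 = 0.6371.
g_dust = 0.7057 − 0.6371 = 0.07.

0.07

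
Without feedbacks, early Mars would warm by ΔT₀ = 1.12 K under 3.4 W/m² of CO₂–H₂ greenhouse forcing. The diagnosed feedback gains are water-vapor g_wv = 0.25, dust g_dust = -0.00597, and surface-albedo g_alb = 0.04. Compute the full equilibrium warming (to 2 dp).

Total gain g = 0.25 − 0.00597 + 0.04 = 0.28403.
Amplification A = 1/(1 − 0.28403) = 1.397.
ΔT = 1.12 × 1.397 = 1.56 K.

1.56 K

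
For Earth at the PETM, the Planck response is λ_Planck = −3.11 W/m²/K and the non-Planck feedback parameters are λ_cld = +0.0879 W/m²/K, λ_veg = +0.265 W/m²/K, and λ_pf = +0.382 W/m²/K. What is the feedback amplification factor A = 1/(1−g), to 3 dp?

Convert to gains: g_cld = 0.0879/3.11 = 0.02826; g_veg = 0.265/3.11 = 0.08521; g_pf = 0.382/3.11 = 0.1228.
Total gain g = 0.23627.
A = 1/(1 − 0.23627) = 1.309.

1.309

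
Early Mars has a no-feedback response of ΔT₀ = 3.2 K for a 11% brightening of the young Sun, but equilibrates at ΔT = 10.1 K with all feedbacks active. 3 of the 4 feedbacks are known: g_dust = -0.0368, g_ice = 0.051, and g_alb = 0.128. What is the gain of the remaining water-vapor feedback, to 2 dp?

0.54

Amplification A = ΔT/ΔT₀ = 10.1/3.2 = 3.156.
Total gain g = 1 − 1/A = 1 − 1/3.156 = 0.6831.
Known gains sum to -0.0368 + 0.051 + 0.128 = 0.1422.
g_wv = 0.6831 − 0.1422 = 0.54.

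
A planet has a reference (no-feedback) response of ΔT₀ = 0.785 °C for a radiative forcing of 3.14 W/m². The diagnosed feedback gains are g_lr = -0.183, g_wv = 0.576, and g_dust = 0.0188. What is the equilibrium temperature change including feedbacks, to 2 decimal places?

1.33 °C

Total gain g = -0.183 + 0.576 + 0.0188 = 0.4118.
Amplification A = 1/(1 − 0.4118) = 1.7.
ΔT = 0.785 × 1.7 = 1.33 °C.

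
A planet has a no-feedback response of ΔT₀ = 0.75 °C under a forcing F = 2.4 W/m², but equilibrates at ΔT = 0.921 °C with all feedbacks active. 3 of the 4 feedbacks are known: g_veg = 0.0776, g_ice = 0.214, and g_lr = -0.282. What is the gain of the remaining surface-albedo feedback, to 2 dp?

Amplification A = ΔT/ΔT₀ = 0.921/0.75 = 1.228.
Total gain g = 1 − 1/A = 1 − 1/1.228 = 0.1857.
Known gains sum to 0.0776 + 0.214 − 0.282 = 0.0096.
g_alb = 0.1857 − 0.0096 = 0.18.

0.18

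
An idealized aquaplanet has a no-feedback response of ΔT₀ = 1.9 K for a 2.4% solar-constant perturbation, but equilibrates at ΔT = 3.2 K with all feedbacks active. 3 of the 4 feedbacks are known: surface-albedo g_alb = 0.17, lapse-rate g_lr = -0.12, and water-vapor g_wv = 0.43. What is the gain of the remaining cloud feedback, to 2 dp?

Amplification A = ΔT/ΔT₀ = 3.2/1.9 = 1.684.
Total gain g = 1 − 1/A = 1 − 1/1.684 = 0.4062.
Known gains sum to 0.17 − 0.12 + 0.43 = 0.48.
g_cld = 0.4062 − 0.48 = -0.07.

-0.07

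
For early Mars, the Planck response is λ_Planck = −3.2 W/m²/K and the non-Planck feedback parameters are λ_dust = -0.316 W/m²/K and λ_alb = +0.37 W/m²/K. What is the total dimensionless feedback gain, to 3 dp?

Convert to gains: g_dust = -0.316/3.2 = -0.09875; g_alb = 0.37/3.2 = 0.1156.
Total gain g = 0.01685.

0.017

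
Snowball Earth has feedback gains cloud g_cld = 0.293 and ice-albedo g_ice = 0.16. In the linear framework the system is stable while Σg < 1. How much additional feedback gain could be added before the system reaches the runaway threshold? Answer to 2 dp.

Current total gain = 0.293 + 0.16 = 0.453.
Margin to runaway = 1 − 0.453 = 0.55.

0.55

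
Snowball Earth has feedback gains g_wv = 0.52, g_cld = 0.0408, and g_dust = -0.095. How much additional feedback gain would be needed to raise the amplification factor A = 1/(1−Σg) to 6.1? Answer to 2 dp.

Current total gain = 0.4658.
Target gain for A = 6.1: g* = 1 − 1/6.1 = 0.8361.
Additional gain needed = 0.8361 − 0.4658 = 0.37.

0.37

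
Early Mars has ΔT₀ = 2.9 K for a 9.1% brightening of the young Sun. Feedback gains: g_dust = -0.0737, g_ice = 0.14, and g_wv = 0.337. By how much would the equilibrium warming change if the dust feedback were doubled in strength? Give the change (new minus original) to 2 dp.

Original: g = 0.4033, ΔT = 2.9/(1−0.4033) = 4.8601 K.
With doubled dust: g' = 0.3296, ΔT' = 2.9/(1−0.3296) = 4.3258 K.
Change = 4.3258 − 4.8601 = -0.53 K.

-0.53 K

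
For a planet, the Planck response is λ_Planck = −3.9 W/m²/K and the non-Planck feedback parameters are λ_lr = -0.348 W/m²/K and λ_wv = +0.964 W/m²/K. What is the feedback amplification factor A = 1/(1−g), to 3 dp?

1.188

Convert to gains: g_lr = -0.348/3.9 = -0.08923; g_wv = 0.964/3.9 = 0.2472.
Total gain g = 0.15797.
A = 1/(1 − 0.15797) = 1.188.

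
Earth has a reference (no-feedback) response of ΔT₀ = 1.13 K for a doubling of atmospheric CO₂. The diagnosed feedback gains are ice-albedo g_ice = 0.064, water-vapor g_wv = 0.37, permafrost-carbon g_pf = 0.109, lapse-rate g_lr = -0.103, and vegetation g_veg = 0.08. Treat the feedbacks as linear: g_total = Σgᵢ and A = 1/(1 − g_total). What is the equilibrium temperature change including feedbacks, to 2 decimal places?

Total gain g = 0.064 + 0.37 + 0.109 − 0.103 + 0.08 = 0.52.
Amplification A = 1/(1 − 0.52) = 2.083.
ΔT = 1.13 × 2.083 = 2.35 K.

2.35 K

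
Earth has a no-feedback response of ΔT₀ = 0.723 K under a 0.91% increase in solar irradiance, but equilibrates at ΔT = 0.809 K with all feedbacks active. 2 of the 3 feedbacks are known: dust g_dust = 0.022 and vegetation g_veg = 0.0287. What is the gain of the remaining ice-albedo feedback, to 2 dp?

Amplification A = ΔT/ΔT₀ = 0.809/0.723 = 1.119.
Total gain g = 1 − 1/A = 1 − 1/1.119 = 0.1063.
Known gains sum to 0.022 + 0.0287 = 0.0507.
g_ice = 0.1063 − 0.0507 = 0.06.

0.06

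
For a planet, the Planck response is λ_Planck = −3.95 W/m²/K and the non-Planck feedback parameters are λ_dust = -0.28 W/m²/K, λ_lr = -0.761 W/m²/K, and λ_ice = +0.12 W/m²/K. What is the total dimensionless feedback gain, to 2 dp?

Convert to gains: g_dust = -0.28/3.95 = -0.07089; g_lr = -0.761/3.95 = -0.1927; g_ice = 0.12/3.95 = 0.03038.
Total gain g = -0.23321.

-0.23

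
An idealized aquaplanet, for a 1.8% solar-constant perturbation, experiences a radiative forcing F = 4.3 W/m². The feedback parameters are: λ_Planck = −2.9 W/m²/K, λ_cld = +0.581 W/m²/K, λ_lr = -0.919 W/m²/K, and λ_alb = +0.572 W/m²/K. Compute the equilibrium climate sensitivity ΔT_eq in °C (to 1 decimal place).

Net feedback parameter λ = (−2.9) + (+0.581) + (-0.919) + (+0.572) = -2.666 W/m²/K.
ΔT = −F/λ = −4.3/(-2.666) = 1.6 °C.

1.6 °C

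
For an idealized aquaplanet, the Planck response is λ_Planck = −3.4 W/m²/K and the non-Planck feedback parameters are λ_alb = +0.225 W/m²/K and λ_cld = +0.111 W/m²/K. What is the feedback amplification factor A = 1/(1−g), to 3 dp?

Convert to gains: g_alb = 0.225/3.4 = 0.06618; g_cld = 0.111/3.4 = 0.03265.
Total gain g = 0.09883.
A = 1/(1 − 0.09883) = 1.110.

1.110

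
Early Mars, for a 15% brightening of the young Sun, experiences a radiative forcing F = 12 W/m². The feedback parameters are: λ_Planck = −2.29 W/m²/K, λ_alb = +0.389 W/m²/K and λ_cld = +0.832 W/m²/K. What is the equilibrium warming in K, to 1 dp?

Net feedback parameter λ = (−2.29) + (+0.389) + (+0.832) = -1.069 W/m²/K.
ΔT = −F/λ = −12/(-1.069) = 11.2 K.

11.2 K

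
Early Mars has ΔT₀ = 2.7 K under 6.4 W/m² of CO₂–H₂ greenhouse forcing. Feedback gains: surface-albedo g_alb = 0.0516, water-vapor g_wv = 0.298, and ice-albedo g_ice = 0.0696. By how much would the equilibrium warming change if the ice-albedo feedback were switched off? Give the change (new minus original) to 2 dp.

Original: g = 0.4192, ΔT = 2.7/(1−0.4192) = 4.6488 K.
Without ice-albedo: g' = 0.3496, ΔT' = 2.7/(1−0.3496) = 4.1513 K.
Change = 4.1513 − 4.6488 = -0.50 K.

-0.50 K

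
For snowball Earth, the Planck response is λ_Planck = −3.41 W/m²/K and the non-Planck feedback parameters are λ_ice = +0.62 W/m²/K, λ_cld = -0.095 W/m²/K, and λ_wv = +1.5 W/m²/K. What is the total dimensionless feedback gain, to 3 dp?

Convert to gains: g_ice = 0.62/3.41 = 0.1818; g_cld = -0.095/3.41 = -0.02786; g_wv = 1.5/3.41 = 0.4399.
Total gain g = 0.59384.

0.594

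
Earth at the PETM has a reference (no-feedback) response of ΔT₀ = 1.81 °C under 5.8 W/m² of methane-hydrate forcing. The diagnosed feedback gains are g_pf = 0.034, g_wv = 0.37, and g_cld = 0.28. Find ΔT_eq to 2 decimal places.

Total gain g = 0.034 + 0.37 + 0.28 = 0.684.
Amplification A = 1/(1 − 0.684) = 3.165.
ΔT = 1.81 × 3.165 = 5.73 °C.

5.73 °C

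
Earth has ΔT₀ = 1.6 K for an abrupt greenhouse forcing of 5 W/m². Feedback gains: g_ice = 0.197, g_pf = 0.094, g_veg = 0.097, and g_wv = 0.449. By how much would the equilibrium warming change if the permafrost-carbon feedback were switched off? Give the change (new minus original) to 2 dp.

-3.59 K

Original: g = 0.837, ΔT = 1.6/(1−0.837) = 9.8160 K.
Without permafrost-carbon: g' = 0.743, ΔT' = 1.6/(1−0.743) = 6.2257 K.
Change = 6.2257 − 9.8160 = -3.59 K.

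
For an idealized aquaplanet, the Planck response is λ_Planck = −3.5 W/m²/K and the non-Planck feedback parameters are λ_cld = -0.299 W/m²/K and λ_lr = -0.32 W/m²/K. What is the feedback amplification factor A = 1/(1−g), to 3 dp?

Convert to gains: g_cld = -0.299/3.5 = -0.08543; g_lr = -0.32/3.5 = -0.09143.
Total gain g = -0.17686.
A = 1/(1 + 0.17686) = 0.850.

0.850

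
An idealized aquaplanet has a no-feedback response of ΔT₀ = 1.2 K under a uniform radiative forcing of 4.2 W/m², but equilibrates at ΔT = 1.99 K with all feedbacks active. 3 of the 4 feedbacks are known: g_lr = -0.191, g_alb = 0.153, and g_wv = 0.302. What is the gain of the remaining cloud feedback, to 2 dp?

Amplification A = ΔT/ΔT₀ = 1.99/1.2 = 1.658.
Total gain g = 1 − 1/A = 1 − 1/1.658 = 0.3969.
Known gains sum to -0.191 + 0.153 + 0.302 = 0.264.
g_cld = 0.3969 − 0.264 = 0.13.

0.13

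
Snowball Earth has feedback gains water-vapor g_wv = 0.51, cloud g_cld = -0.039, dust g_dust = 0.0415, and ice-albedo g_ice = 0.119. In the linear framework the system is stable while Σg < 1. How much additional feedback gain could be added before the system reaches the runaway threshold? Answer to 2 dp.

Current total gain = 0.51 − 0.039 + 0.0415 + 0.119 = 0.6315.
Margin to runaway = 1 − 0.6315 = 0.37.

0.37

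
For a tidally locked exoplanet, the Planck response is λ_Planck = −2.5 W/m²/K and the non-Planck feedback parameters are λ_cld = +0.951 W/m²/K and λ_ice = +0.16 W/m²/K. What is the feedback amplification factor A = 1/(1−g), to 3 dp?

1.800

Convert to gains: g_cld = 0.951/2.5 = 0.3804; g_ice = 0.16/2.5 = 0.064.
Total gain g = 0.4444.
A = 1/(1 − 0.4444) = 1.800.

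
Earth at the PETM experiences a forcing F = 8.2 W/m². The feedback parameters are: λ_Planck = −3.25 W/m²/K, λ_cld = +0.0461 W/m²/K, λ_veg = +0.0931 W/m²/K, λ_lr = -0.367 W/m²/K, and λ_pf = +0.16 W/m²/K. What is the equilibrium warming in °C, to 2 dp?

2.47 °C

Net feedback parameter λ = (−3.25) + (+0.0461) + (+0.0931) + (-0.367) + (+0.16) = -3.3178 W/m²/K.
ΔT = −F/λ = −8.2/(-3.3178) = 2.47 °C.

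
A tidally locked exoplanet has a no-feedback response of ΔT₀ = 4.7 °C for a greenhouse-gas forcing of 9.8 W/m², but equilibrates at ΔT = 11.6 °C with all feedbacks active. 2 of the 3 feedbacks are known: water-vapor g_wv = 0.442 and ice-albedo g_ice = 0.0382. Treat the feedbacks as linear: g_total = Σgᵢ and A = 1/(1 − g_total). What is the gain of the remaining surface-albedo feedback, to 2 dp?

Amplification A = ΔT/ΔT₀ = 11.6/4.7 = 2.468.
Total gain g = 1 − 1/A = 1 − 1/2.468 = 0.5948.
Known gains sum to 0.442 + 0.0382 = 0.4802.
g_alb = 0.5948 − 0.4802 = 0.11.

0.11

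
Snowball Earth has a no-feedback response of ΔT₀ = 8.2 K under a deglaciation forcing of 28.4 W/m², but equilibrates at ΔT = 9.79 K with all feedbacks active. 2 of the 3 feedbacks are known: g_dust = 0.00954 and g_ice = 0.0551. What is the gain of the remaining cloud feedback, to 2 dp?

Amplification A = ΔT/ΔT₀ = 9.79/8.2 = 1.194.
Total gain g = 1 − 1/A = 1 − 1/1.194 = 0.1625.
Known gains sum to 0.00954 + 0.0551 = 0.06464.
g_cld = 0.1625 − 0.06464 = 0.10.

0.10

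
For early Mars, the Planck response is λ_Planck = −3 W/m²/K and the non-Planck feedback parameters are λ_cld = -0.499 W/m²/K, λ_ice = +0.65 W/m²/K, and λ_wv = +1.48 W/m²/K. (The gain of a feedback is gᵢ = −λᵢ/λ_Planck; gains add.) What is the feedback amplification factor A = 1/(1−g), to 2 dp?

2.19

Convert to gains: g_cld = -0.499/3 = -0.1663; g_ice = 0.65/3 = 0.2167; g_wv = 1.48/3 = 0.4933.
Total gain g = 0.5437.
A = 1/(1 − 0.5437) = 2.19.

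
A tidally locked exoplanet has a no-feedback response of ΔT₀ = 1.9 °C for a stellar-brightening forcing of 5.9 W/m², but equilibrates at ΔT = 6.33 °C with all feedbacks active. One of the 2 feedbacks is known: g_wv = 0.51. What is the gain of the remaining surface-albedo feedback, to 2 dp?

0.19

Amplification A = ΔT/ΔT₀ = 6.33/1.9 = 3.332.
Total gain g = 1 − 1/A = 1 − 1/3.332 = 0.6999.
The known gain is 0.51.
g_alb = 0.6999 − 0.51 = 0.19.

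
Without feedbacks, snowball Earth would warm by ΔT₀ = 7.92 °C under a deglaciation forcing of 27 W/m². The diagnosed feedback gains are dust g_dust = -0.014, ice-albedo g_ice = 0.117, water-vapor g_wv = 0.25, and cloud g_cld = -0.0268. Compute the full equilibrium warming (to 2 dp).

Total gain g = -0.014 + 0.117 + 0.25 − 0.0268 = 0.3262.
Amplification A = 1/(1 − 0.3262) = 1.484.
ΔT = 7.92 × 1.484 = 11.75 °C.

11.75 °C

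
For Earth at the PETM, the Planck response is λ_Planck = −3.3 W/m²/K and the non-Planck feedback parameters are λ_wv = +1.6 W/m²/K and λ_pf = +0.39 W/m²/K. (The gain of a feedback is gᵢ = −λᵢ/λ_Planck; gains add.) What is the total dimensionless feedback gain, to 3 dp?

0.603

Convert to gains: g_wv = 1.6/3.3 = 0.4848; g_pf = 0.39/3.3 = 0.1182.
Total gain g = 0.603.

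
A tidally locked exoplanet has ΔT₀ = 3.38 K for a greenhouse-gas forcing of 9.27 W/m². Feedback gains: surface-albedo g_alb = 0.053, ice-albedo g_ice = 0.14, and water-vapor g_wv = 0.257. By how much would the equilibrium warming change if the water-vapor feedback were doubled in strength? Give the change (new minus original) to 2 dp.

5.39 K

Original: g = 0.45, ΔT = 3.38/(1−0.45) = 6.1455 K.
With doubled water-vapor: g' = 0.707, ΔT' = 3.38/(1−0.707) = 11.5358 K.
Change = 11.5358 − 6.1455 = 5.39 K.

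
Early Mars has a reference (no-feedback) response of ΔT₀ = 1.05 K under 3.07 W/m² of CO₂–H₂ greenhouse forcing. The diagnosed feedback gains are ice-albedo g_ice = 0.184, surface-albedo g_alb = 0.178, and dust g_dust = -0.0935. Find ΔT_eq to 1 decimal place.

1.4 K

Total gain g = 0.184 + 0.178 − 0.0935 = 0.2685.
Amplification A = 1/(1 − 0.2685) = 1.367.
ΔT = 1.05 × 1.367 = 1.4 K.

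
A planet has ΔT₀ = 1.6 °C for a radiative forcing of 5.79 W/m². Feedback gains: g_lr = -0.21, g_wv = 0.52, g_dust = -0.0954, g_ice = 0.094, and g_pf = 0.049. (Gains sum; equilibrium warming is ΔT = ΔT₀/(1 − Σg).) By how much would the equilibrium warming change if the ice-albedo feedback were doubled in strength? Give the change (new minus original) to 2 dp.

0.43 °C

Original: g = 0.3576, ΔT = 1.6/(1−0.3576) = 2.4907 °C.
With doubled ice-albedo: g' = 0.4516, ΔT' = 1.6/(1−0.4516) = 2.9176 °C.
Change = 2.9176 − 2.4907 = 0.43 °C.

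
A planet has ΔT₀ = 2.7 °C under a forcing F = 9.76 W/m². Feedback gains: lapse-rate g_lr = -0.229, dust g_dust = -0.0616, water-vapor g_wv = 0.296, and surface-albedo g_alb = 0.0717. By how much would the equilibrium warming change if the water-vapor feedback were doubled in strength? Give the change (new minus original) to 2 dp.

Original: g = 0.0771, ΔT = 2.7/(1−0.0771) = 2.9256 °C.
With doubled water-vapor: g' = 0.3731, ΔT' = 2.7/(1−0.3731) = 4.3069 °C.
Change = 4.3069 − 2.9256 = 1.38 °C.

1.38 °C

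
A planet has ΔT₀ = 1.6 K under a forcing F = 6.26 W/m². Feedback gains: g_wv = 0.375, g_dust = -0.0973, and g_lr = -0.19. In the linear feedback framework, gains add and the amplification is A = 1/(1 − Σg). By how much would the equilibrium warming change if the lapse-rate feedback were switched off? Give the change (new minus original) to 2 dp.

0.46 K

Original: g = 0.0877, ΔT = 1.6/(1−0.0877) = 1.7538 K.
Without lapse-rate: g' = 0.2777, ΔT' = 1.6/(1−0.2777) = 2.2151 K.
Change = 2.2151 − 1.7538 = 0.46 K.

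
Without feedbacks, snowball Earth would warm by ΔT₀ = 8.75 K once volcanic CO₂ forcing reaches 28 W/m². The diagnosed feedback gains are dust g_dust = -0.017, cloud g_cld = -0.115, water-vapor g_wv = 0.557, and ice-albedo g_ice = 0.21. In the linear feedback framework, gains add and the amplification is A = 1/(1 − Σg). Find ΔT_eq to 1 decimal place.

Total gain g = -0.017 − 0.115 + 0.557 + 0.21 = 0.635.
Amplification A = 1/(1 − 0.635) = 2.74.
ΔT = 8.75 × 2.74 = 24.0 K.

24.0 K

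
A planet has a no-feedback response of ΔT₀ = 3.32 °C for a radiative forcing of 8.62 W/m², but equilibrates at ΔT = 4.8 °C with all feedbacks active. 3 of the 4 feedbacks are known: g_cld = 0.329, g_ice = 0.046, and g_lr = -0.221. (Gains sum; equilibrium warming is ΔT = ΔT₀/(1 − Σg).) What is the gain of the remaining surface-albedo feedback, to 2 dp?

Amplification A = ΔT/ΔT₀ = 4.8/3.32 = 1.446.
Total gain g = 1 − 1/A = 1 − 1/1.446 = 0.3084.
Known gains sum to 0.329 + 0.046 − 0.221 = 0.154.
g_alb = 0.3084 − 0.154 = 0.15.

0.15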